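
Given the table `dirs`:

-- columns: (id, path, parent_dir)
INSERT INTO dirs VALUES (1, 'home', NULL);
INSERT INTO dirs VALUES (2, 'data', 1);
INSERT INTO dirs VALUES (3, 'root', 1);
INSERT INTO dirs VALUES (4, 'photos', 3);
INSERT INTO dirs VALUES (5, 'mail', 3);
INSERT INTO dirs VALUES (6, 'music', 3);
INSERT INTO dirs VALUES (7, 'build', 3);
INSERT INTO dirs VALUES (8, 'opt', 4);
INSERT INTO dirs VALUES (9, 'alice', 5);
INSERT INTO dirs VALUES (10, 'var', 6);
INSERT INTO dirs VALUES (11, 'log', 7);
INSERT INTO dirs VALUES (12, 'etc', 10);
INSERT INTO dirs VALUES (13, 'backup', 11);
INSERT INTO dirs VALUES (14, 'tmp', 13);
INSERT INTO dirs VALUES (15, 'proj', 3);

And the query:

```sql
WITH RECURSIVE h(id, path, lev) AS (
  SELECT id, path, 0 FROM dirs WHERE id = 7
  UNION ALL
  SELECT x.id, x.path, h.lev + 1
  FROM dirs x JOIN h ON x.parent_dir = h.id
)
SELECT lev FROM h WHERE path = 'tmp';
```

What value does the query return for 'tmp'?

Base: id=7 (build) at lev 0.
Iteration 1: rows with parent_dir in {7} -> log (id 11, lev 1).
Iteration 2: rows with parent_dir in {11} -> backup (id 13, lev 2).
Iteration 3: rows with parent_dir in {13} -> tmp (id 14, lev 3).
Iteration 4: no rows with parent_dir in {14}; recursion stops.

3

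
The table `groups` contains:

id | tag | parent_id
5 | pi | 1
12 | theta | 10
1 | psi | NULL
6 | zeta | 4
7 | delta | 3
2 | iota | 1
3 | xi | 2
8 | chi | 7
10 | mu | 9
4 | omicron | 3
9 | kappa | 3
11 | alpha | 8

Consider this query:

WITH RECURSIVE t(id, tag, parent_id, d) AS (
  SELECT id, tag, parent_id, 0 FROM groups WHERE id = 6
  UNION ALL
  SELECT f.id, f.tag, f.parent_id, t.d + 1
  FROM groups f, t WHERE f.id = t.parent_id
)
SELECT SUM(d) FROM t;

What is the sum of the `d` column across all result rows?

10

Base: id=6 (zeta), parent_id=4, d 0.
Iteration 1: join on id=4 -> omicron (id 4, parent_id=3, d 1).
Iteration 2: join on id=3 -> xi (id 3, parent_id=2, d 2).
Iteration 3: join on id=2 -> iota (id 2, parent_id=1, d 3).
Iteration 4: join on id=1 -> psi (id 1, parent_id=NULL, d 4).
Iteration 5: parent_id is NULL; no match; recursion stops.
SUM(d) = 0 + 1 + 2 + 3 + 4 = 10.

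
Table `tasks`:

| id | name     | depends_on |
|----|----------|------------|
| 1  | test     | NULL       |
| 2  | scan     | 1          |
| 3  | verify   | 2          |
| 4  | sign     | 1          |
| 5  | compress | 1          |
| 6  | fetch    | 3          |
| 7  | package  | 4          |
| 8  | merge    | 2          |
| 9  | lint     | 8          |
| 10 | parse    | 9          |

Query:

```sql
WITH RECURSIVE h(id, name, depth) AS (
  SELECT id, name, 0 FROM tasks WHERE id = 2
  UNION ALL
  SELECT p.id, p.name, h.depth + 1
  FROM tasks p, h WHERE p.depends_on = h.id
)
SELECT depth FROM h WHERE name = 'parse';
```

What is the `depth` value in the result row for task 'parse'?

Base: id=2 (scan) at depth 0.
Iteration 1: rows with depends_on in {2} -> verify (id 3, depth 1), merge (id 8, depth 1).
Iteration 2: rows with depends_on in {3,8} -> fetch (id 6, depth 2), lint (id 9, depth 2).
Iteration 3: rows with depends_on in {6,9} -> parse (id 10, depth 3).
Iteration 4: no rows with depends_on in {10}; recursion stops.

3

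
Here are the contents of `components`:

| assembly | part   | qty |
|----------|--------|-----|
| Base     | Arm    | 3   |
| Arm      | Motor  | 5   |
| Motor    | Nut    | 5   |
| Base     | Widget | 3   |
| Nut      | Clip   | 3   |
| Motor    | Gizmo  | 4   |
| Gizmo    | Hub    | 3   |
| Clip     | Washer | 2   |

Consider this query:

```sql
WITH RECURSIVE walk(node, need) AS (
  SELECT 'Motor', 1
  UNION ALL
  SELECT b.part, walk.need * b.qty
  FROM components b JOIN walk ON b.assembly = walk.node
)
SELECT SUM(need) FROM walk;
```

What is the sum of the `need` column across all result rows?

67

Base: (Motor, need=1).
Iteration 1: components of {Motor} -> Gizmo = 1*4 = 4, Nut = 1*5 = 5.
Iteration 2: components of {Gizmo,Nut} -> Clip = 5*3 = 15, Hub = 4*3 = 12.
Iteration 3: components of {Clip,Hub} -> Washer = 15*2 = 30.
Iteration 4: no further components; recursion stops.
SUM(need) = 1 + 5 + 4 + 15 + 12 + 30 = 67.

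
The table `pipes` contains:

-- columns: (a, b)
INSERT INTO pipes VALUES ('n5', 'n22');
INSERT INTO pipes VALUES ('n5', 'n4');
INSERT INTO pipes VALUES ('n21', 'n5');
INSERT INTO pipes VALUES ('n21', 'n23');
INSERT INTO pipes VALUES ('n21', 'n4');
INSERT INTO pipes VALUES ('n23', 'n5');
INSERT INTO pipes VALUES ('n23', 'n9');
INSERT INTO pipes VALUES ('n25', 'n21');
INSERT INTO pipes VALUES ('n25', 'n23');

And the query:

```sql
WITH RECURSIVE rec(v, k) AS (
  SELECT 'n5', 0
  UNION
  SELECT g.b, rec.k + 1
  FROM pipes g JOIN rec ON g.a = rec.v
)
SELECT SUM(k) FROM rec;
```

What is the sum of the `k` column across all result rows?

2

Base: (n5, k=0).
Iteration 1: edges from {n5} -> (n22, k=1), (n4, k=1).
Iteration 2: no outgoing edges from {n22,n4}; recursion stops.
SUM(k) = 0 + 1 + 1 = 2.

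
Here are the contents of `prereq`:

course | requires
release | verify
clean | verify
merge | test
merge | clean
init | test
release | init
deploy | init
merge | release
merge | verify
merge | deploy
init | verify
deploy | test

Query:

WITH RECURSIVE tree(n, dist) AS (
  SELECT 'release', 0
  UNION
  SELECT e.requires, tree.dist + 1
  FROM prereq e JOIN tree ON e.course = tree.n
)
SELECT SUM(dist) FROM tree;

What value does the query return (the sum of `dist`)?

Base: (release, dist=0).
Iteration 1: edges from {release} -> (init, dist=1), (verify, dist=1).
Iteration 2: edges from {init,verify} -> (test, dist=2), (verify, dist=2).
Iteration 3: no outgoing edges from {test,verify}; recursion stops.
SUM(dist) = 0 + 1 + 1 + 2 + 2 = 6.

6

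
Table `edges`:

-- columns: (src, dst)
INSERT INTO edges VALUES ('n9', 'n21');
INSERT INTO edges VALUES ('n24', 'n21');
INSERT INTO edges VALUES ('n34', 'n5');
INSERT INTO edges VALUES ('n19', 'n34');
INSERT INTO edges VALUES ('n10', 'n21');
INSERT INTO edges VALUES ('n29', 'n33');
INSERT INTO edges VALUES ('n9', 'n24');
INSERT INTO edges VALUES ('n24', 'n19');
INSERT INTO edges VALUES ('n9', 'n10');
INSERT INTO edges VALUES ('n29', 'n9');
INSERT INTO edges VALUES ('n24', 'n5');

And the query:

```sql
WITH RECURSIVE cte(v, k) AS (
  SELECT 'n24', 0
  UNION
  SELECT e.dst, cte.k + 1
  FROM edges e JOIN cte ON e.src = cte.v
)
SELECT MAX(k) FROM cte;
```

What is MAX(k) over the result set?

3

Base: (n24, k=0).
Iteration 1: edges from {n24} -> (n19, k=1), (n21, k=1), (n5, k=1).
Iteration 2: edges from {n19,n21,n5} -> (n34, k=2).
Iteration 3: edges from {n34} -> (n5, k=3).
Iteration 4: no outgoing edges from {n5}; recursion stops.
k values: 0, 1, 1, 1, 2, 3; the maximum is 3.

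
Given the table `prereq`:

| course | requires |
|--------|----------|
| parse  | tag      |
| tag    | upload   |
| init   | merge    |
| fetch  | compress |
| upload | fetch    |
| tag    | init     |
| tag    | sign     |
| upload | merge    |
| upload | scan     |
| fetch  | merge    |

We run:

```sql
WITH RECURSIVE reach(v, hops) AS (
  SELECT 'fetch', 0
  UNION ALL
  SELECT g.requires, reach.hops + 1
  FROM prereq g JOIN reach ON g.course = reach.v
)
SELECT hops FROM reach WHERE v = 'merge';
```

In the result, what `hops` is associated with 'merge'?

1

Base: (fetch, hops=0).
Iteration 1: edges from {fetch} -> (compress, hops=1), (merge, hops=1).
Iteration 2: no outgoing edges from {compress,merge}; recursion stops.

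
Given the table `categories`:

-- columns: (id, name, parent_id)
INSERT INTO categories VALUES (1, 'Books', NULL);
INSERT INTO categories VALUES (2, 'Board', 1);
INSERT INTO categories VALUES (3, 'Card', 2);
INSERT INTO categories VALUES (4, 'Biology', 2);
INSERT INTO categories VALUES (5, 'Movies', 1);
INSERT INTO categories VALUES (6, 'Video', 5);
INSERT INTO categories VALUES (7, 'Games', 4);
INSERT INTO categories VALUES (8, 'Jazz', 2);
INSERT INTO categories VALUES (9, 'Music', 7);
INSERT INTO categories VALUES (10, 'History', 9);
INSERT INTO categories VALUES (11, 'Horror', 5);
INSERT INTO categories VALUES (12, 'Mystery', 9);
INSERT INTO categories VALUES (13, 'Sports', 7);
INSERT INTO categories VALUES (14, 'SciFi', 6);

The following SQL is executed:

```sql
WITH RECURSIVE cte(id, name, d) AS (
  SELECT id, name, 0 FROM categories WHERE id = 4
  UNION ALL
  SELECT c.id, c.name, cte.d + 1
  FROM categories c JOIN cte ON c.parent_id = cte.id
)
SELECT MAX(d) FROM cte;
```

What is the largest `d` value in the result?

3

Base: id=4 (Biology) at d 0.
Iteration 1: rows with parent_id in {4} -> Games (id 7, d 1).
Iteration 2: rows with parent_id in {7} -> Music (id 9, d 2), Sports (id 13, d 2).
Iteration 3: rows with parent_id in {9,13} -> History (id 10, d 3), Mystery (id 12, d 3).
Iteration 4: no rows with parent_id in {10,12}; recursion stops.
d values: 0, 1, 2, 2, 3, 3; the maximum is 3.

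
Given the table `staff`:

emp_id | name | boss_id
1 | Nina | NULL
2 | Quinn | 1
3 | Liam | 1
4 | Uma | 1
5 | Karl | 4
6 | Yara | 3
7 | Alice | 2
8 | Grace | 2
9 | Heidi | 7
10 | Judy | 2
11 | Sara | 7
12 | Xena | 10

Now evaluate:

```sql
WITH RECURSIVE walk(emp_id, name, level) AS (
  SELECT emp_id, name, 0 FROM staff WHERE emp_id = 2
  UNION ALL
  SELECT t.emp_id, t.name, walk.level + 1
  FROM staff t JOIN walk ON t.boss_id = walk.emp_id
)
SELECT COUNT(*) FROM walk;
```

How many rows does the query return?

Base: emp_id=2 (Quinn) at level 0.
Iteration 1: rows with boss_id in {2} -> Alice (id 7, level 1), Grace (id 8, level 1), Judy (id 10, level 1).
Iteration 2: rows with boss_id in {7,8,10} -> Heidi (id 9, level 2), Sara (id 11, level 2), Xena (id 12, level 2).
Iteration 3: no rows with boss_id in {9,11,12}; recursion stops.
Total rows emitted: 7.

7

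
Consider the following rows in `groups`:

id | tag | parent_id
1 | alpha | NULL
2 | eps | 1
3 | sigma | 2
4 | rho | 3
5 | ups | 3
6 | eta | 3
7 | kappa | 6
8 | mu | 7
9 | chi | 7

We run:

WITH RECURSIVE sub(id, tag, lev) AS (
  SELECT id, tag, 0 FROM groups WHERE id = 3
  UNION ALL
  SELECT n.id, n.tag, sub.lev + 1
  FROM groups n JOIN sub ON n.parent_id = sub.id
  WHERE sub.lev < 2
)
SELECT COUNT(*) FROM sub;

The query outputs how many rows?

Base: id=3 (sigma) at lev 0.
Iteration 1: rows with parent_id in {3} -> rho (id 4, lev 1), ups (id 5, lev 1), eta (id 6, lev 1).
Iteration 2: rows with parent_id in {4,5,6} -> kappa (id 7, lev 2).
Iteration 3: lev < 2 fails for all current rows; recursion stops.
Total rows emitted: 5.

5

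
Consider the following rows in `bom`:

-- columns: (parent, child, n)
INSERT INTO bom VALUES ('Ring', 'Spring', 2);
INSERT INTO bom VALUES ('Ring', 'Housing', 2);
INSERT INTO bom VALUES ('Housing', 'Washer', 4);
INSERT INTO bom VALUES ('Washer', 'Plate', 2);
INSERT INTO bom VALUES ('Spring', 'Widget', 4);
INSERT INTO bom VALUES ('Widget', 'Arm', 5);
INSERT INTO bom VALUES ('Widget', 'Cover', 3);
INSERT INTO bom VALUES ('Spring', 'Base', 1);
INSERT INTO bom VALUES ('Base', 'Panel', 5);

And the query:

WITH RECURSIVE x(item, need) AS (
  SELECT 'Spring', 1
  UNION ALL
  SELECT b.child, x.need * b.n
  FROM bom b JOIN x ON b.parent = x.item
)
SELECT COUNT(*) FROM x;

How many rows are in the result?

6

Base: (Spring, need=1).
Iteration 1: components of {Spring} -> Base = 1*1 = 1, Widget = 1*4 = 4.
Iteration 2: components of {Base,Widget} -> Arm = 4*5 = 20, Cover = 4*3 = 12, Panel = 1*5 = 5.
Iteration 3: no further components; recursion stops.
Total rows emitted: 6.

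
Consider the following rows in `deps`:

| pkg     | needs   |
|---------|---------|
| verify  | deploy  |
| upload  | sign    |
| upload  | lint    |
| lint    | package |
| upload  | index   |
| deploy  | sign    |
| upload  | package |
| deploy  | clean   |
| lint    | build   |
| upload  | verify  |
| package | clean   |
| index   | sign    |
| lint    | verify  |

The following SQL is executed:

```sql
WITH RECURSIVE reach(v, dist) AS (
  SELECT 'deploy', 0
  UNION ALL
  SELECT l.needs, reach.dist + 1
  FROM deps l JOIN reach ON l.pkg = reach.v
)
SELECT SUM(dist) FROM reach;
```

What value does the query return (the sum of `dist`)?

2

Base: (deploy, dist=0).
Iteration 1: edges from {deploy} -> (clean, dist=1), (sign, dist=1).
Iteration 2: no outgoing edges from {clean,sign}; recursion stops.
SUM(dist) = 0 + 1 + 1 = 2.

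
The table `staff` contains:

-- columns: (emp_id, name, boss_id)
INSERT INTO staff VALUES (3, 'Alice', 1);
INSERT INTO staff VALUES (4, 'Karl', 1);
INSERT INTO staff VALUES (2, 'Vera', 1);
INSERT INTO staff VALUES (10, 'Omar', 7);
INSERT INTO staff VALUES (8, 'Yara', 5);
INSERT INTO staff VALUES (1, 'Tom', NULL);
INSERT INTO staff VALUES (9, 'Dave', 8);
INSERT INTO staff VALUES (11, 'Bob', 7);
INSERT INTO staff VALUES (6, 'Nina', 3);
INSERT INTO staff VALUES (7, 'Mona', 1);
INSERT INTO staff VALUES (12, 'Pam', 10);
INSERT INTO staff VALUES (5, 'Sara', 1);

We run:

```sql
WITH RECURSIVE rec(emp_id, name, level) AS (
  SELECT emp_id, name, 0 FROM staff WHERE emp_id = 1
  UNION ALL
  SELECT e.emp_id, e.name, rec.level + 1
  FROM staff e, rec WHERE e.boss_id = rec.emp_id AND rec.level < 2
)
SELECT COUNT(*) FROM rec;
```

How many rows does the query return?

10

Base: emp_id=1 (Tom) at level 0.
Iteration 1: rows with boss_id in {1} -> Vera (id 2, level 1), Alice (id 3, level 1), Karl (id 4, level 1), Sara (id 5, level 1), Mona (id 7, level 1).
Iteration 2: rows with boss_id in {2,3,4,5,7} -> Nina (id 6, level 2), Yara (id 8, level 2), Omar (id 10, level 2), Bob (id 11, level 2).
Iteration 3: level < 2 fails for all current rows; recursion stops.
Total rows emitted: 10.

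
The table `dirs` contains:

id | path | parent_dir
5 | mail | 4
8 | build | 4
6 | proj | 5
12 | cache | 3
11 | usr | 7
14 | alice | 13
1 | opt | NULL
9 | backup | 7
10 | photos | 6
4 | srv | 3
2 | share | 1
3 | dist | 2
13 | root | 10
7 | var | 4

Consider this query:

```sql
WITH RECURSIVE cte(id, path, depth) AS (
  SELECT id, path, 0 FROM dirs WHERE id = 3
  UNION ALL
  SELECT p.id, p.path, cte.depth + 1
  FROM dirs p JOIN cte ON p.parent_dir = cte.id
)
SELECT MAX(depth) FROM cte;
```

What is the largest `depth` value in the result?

Base: id=3 (dist) at depth 0.
Iteration 1: rows with parent_dir in {3} -> srv (id 4, depth 1), cache (id 12, depth 1).
Iteration 2: rows with parent_dir in {4,12} -> mail (id 5, depth 2), var (id 7, depth 2), build (id 8, depth 2).
Iteration 3: rows with parent_dir in {5,7,8} -> proj (id 6, depth 3), backup (id 9, depth 3), usr (id 11, depth 3).
Iteration 4: rows with parent_dir in {6,9,11} -> photos (id 10, depth 4).
Iteration 5: rows with parent_dir in {10} -> root (id 13, depth 5).
Iteration 6: rows with parent_dir in {13} -> alice (id 14, depth 6).
Iteration 7: no rows with parent_dir in {14}; recursion stops.
depth values: 0, 1, 1, 2, 2, 2, 3, 3, 3, 4, 5, 6; the maximum is 6.

6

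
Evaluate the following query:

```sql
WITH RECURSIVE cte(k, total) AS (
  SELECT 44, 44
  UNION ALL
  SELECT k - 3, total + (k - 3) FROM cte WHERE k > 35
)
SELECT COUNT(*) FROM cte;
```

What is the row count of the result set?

Base: k=44, total=44.
Iteration 1: 44 > 35 holds -> k = 44 - 3 = 41, total = 44 + 41 = 85.
Iteration 2: 41 > 35 holds -> k = 41 - 3 = 38, total = 85 + 38 = 123.
Iteration 3: 38 > 35 holds -> k = 38 - 3 = 35, total = 123 + 35 = 158.
Iteration 4: 35 > 35 fails; recursion stops.
Total rows emitted: 4.

4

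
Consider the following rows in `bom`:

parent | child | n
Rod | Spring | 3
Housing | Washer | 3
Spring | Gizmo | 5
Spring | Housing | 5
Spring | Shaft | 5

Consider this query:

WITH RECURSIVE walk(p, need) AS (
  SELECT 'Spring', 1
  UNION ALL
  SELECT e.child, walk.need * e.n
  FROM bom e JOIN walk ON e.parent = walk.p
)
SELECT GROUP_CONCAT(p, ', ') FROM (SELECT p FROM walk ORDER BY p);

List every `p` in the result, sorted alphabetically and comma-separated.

Base: (Spring, need=1).
Iteration 1: components of {Spring} -> Gizmo = 1*5 = 5, Housing = 1*5 = 5, Shaft = 1*5 = 5.
Iteration 2: components of {Gizmo,Housing,Shaft} -> Washer = 5*3 = 15.
Iteration 3: no further components; recursion stops.

Gizmo, Housing, Shaft, Spring, Washer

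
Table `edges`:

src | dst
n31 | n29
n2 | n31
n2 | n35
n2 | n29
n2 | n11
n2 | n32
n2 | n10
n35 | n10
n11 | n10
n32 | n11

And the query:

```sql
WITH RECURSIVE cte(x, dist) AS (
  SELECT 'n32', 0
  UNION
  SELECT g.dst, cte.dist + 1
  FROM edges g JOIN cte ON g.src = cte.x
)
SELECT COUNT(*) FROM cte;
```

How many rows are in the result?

Base: (n32, dist=0).
Iteration 1: edges from {n32} -> (n11, dist=1).
Iteration 2: edges from {n11} -> (n10, dist=2).
Iteration 3: no outgoing edges from {n10}; recursion stops.
Total rows emitted: 3.

3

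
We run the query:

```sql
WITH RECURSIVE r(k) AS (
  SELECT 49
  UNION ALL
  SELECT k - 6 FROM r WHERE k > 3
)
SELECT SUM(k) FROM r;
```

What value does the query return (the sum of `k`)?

225

Base: k=49.
Iteration 1: 49 > 3 holds -> k = 49 - 6 = 43.
Iteration 2: 43 > 3 holds -> k = 43 - 6 = 37.
Iteration 3: 37 > 3 holds -> k = 37 - 6 = 31.
Iteration 4: 31 > 3 holds -> k = 31 - 6 = 25.
Iteration 5: 25 > 3 holds -> k = 25 - 6 = 19.
Iteration 6: 19 > 3 holds -> k = 19 - 6 = 13.
Iteration 7: 13 > 3 holds -> k = 13 - 6 = 7.
Iteration 8: 7 > 3 holds -> k = 7 - 6 = 1.
Iteration 9: 1 > 3 fails; recursion stops.
SUM(k) = 49 + 43 + 37 + 31 + 25 + 19 + 13 + 7 + 1 = 225.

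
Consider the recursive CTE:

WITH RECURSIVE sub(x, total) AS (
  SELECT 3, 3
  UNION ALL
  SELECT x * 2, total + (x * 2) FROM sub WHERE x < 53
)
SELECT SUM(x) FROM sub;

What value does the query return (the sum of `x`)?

189

Base: x=3, total=3.
Iteration 1: 3 < 53 holds -> x = 3 * 2 = 6, total = 3 + 6 = 9.
Iteration 2: 6 < 53 holds -> x = 6 * 2 = 12, total = 9 + 12 = 21.
Iteration 3: 12 < 53 holds -> x = 12 * 2 = 24, total = 21 + 24 = 45.
Iteration 4: 24 < 53 holds -> x = 24 * 2 = 48, total = 45 + 48 = 93.
Iteration 5: 48 < 53 holds -> x = 48 * 2 = 96, total = 93 + 96 = 189.
Iteration 6: 96 < 53 fails; recursion stops.
SUM(x) = 3 + 6 + 12 + 24 + 48 + 96 = 189.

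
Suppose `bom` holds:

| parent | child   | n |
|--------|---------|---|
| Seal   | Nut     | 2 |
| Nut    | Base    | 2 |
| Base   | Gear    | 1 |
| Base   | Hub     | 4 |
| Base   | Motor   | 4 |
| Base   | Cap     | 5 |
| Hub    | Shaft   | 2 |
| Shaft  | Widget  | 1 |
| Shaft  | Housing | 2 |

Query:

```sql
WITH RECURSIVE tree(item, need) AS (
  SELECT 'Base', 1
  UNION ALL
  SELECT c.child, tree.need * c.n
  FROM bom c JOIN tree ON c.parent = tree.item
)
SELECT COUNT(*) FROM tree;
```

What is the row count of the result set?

8

Base: (Base, need=1).
Iteration 1: components of {Base} -> Cap = 1*5 = 5, Gear = 1*1 = 1, Hub = 1*4 = 4, Motor = 1*4 = 4.
Iteration 2: components of {Cap,Gear,Hub,Motor} -> Shaft = 4*2 = 8.
Iteration 3: components of {Shaft} -> Housing = 8*2 = 16, Widget = 8*1 = 8.
Iteration 4: no further components; recursion stops.
Total rows emitted: 8.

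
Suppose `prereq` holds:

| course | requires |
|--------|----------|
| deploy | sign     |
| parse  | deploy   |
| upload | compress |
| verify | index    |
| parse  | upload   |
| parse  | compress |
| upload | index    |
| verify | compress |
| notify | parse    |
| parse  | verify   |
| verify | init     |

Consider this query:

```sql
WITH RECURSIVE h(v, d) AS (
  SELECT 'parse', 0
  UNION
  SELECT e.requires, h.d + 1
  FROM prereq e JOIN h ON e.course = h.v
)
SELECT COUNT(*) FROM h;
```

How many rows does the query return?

9

Base: (parse, d=0).
Iteration 1: edges from {parse} -> (compress, d=1), (deploy, d=1), (upload, d=1), (verify, d=1).
Iteration 2: edges from {compress,deploy,upload,verify} -> (compress, d=2), (index, d=2), (init, d=2), (sign, d=2). [UNION drops 2 duplicate row(s)]
Iteration 3: no outgoing edges from {compress,index,init,sign}; recursion stops.
Total rows emitted: 9.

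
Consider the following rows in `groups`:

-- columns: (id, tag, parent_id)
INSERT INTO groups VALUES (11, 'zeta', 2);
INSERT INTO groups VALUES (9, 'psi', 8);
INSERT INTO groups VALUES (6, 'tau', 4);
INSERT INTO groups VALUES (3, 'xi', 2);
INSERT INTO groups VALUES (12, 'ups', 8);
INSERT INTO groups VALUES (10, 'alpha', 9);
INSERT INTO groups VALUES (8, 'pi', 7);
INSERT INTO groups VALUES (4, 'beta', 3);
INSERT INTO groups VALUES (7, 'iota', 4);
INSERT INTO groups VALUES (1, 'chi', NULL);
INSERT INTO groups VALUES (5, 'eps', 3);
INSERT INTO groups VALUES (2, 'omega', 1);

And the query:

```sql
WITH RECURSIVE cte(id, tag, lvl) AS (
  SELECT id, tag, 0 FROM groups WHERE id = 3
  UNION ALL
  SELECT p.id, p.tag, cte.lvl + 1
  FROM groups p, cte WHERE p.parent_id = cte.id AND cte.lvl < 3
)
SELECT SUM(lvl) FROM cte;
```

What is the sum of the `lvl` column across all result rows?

Base: id=3 (xi) at lvl 0.
Iteration 1: rows with parent_id in {3} -> beta (id 4, lvl 1), eps (id 5, lvl 1).
Iteration 2: rows with parent_id in {4,5} -> tau (id 6, lvl 2), iota (id 7, lvl 2).
Iteration 3: rows with parent_id in {6,7} -> pi (id 8, lvl 3).
Iteration 4: lvl < 3 fails for all current rows; recursion stops.
SUM(lvl) = 0 + 1 + 1 + 2 + 2 + 3 = 9.

9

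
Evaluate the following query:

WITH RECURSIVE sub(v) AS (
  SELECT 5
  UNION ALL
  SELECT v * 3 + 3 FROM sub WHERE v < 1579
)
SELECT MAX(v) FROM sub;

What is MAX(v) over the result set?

Base: v=5.
Iteration 1: 5 < 1579 holds -> v = 5 * 3 + 3 = 18.
Iteration 2: 18 < 1579 holds -> v = 18 * 3 + 3 = 57.
Iteration 3: 57 < 1579 holds -> v = 57 * 3 + 3 = 174.
Iteration 4: 174 < 1579 holds -> v = 174 * 3 + 3 = 525.
Iteration 5: 525 < 1579 holds -> v = 525 * 3 + 3 = 1578.
Iteration 6: 1578 < 1579 holds -> v = 1578 * 3 + 3 = 4737.
Iteration 7: 4737 < 1579 fails; recursion stops.
v values: 5, 18, 57, 174, 525, 1578, 4737; the maximum is 4737.

4737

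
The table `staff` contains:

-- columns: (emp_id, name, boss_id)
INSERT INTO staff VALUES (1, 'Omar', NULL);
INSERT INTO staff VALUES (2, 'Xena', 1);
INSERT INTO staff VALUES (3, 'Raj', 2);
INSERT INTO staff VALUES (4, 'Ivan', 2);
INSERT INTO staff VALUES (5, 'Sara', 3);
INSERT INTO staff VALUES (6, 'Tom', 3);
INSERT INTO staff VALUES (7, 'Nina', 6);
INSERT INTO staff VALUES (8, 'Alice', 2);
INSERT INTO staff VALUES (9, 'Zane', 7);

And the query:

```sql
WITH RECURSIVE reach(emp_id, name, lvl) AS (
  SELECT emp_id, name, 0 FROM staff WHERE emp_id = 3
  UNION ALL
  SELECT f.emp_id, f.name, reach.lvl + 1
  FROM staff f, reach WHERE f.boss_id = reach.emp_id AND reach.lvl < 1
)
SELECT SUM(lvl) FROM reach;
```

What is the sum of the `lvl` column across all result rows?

Base: emp_id=3 (Raj) at lvl 0.
Iteration 1: rows with boss_id in {3} -> Sara (id 5, lvl 1), Tom (id 6, lvl 1).
Iteration 2: lvl < 1 fails for all current rows; recursion stops.
SUM(lvl) = 0 + 1 + 1 = 2.

2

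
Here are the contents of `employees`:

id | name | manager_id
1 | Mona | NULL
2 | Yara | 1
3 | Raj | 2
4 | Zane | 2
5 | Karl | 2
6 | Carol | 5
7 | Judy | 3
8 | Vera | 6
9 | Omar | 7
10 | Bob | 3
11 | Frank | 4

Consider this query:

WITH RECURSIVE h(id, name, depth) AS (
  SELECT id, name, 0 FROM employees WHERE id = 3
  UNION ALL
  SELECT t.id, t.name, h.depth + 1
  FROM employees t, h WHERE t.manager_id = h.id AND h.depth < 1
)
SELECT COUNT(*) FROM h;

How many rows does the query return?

3

Base: id=3 (Raj) at depth 0.
Iteration 1: rows with manager_id in {3} -> Judy (id 7, depth 1), Bob (id 10, depth 1).
Iteration 2: depth < 1 fails for all current rows; recursion stops.
Total rows emitted: 3.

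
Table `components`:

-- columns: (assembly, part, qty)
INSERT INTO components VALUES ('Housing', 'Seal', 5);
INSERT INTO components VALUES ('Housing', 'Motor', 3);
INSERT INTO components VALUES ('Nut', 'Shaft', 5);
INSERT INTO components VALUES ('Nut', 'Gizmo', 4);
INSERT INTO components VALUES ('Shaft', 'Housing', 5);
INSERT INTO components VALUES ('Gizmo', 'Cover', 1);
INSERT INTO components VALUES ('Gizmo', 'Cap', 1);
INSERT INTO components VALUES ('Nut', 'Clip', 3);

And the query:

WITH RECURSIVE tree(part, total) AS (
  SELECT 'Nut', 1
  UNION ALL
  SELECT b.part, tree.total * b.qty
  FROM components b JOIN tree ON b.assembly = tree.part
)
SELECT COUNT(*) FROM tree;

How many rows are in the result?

9

Base: (Nut, total=1).
Iteration 1: components of {Nut} -> Clip = 1*3 = 3, Gizmo = 1*4 = 4, Shaft = 1*5 = 5.
Iteration 2: components of {Clip,Gizmo,Shaft} -> Cap = 4*1 = 4, Cover = 4*1 = 4, Housing = 5*5 = 25.
Iteration 3: components of {Cap,Cover,Housing} -> Motor = 25*3 = 75, Seal = 25*5 = 125.
Iteration 4: no further components; recursion stops.
Total rows emitted: 9.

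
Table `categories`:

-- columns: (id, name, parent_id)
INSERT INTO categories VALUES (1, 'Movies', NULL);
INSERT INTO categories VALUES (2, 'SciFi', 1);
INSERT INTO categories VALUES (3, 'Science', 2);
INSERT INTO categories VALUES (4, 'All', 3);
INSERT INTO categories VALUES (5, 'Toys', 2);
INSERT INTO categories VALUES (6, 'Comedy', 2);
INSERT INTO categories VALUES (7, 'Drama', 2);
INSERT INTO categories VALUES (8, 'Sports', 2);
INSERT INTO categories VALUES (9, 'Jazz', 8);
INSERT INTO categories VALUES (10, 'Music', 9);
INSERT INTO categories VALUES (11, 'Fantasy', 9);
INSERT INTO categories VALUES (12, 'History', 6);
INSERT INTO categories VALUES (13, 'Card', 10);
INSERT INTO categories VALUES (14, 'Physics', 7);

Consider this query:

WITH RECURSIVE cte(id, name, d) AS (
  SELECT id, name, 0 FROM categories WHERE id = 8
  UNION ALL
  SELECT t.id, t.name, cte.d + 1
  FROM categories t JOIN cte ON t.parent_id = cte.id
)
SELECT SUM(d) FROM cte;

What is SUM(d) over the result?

8

Base: id=8 (Sports) at d 0.
Iteration 1: rows with parent_id in {8} -> Jazz (id 9, d 1).
Iteration 2: rows with parent_id in {9} -> Music (id 10, d 2), Fantasy (id 11, d 2).
Iteration 3: rows with parent_id in {10,11} -> Card (id 13, d 3).
Iteration 4: no rows with parent_id in {13}; recursion stops.
SUM(d) = 0 + 1 + 2 + 2 + 3 = 8.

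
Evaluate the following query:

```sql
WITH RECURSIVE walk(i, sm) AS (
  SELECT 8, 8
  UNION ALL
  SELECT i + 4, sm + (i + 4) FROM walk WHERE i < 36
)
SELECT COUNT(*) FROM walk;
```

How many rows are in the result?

8

Base: i=8, sm=8.
Iteration 1: 8 < 36 holds -> i = 8 + 4 = 12, sm = 8 + 12 = 20.
Iteration 2: 12 < 36 holds -> i = 12 + 4 = 16, sm = 20 + 16 = 36.
Iteration 3: 16 < 36 holds -> i = 16 + 4 = 20, sm = 36 + 20 = 56.
Iteration 4: 20 < 36 holds -> i = 20 + 4 = 24, sm = 56 + 24 = 80.
Iteration 5: 24 < 36 holds -> i = 24 + 4 = 28, sm = 80 + 28 = 108.
Iteration 6: 28 < 36 holds -> i = 28 + 4 = 32, sm = 108 + 32 = 140.
Iteration 7: 32 < 36 holds -> i = 32 + 4 = 36, sm = 140 + 36 = 176.
Iteration 8: 36 < 36 fails; recursion stops.
Total rows emitted: 8.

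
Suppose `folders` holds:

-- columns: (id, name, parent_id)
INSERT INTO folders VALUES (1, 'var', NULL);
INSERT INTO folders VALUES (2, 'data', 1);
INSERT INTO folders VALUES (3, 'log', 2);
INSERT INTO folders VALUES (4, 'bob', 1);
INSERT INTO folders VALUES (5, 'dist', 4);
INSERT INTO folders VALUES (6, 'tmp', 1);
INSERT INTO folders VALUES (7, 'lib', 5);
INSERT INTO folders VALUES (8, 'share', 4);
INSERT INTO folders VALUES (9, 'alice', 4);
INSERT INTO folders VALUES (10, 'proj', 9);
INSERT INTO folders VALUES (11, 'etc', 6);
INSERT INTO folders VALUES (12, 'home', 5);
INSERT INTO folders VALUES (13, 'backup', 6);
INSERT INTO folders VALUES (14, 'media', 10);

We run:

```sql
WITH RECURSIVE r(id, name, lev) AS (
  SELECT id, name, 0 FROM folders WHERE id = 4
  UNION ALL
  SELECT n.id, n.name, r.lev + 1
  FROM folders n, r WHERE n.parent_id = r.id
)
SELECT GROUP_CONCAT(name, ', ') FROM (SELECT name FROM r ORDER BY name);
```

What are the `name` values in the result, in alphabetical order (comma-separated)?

Base: id=4 (bob) at lev 0.
Iteration 1: rows with parent_id in {4} -> dist (id 5, lev 1), share (id 8, lev 1), alice (id 9, lev 1).
Iteration 2: rows with parent_id in {5,8,9} -> lib (id 7, lev 2), proj (id 10, lev 2), home (id 12, lev 2).
Iteration 3: rows with parent_id in {7,10,12} -> media (id 14, lev 3).
Iteration 4: no rows with parent_id in {14}; recursion stops.

alice, bob, dist, home, lib, media, proj, share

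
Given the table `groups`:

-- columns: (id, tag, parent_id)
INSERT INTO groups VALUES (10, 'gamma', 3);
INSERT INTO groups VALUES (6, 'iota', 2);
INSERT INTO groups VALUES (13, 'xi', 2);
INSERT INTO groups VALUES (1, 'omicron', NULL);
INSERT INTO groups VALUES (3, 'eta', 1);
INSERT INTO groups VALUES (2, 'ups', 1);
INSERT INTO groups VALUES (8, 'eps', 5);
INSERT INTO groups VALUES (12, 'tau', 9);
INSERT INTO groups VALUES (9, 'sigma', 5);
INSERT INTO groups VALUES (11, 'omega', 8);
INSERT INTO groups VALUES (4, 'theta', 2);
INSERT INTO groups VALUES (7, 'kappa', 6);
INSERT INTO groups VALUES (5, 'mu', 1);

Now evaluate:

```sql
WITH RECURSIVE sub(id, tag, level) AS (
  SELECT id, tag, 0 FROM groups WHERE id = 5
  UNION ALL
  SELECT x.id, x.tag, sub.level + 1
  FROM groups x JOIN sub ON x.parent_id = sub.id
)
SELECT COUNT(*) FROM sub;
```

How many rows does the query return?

Base: id=5 (mu) at level 0.
Iteration 1: rows with parent_id in {5} -> eps (id 8, level 1), sigma (id 9, level 1).
Iteration 2: rows with parent_id in {8,9} -> omega (id 11, level 2), tau (id 12, level 2).
Iteration 3: no rows with parent_id in {11,12}; recursion stops.
Total rows emitted: 5.

5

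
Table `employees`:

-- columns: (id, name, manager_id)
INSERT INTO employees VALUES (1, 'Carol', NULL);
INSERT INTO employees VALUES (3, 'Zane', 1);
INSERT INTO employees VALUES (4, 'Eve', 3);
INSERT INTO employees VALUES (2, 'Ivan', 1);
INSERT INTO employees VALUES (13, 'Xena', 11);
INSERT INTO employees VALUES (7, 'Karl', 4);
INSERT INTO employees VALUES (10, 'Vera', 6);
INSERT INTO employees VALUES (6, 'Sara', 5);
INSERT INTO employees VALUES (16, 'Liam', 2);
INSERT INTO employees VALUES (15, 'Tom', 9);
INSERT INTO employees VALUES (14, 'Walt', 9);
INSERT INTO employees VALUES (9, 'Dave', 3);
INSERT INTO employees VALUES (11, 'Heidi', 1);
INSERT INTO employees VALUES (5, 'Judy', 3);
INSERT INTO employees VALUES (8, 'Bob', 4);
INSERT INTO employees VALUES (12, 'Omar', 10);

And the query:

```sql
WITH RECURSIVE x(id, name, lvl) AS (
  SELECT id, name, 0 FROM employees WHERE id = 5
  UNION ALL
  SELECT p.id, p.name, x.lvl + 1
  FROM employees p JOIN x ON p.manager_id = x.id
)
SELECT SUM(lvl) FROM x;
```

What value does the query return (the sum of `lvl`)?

6

Base: id=5 (Judy) at lvl 0.
Iteration 1: rows with manager_id in {5} -> Sara (id 6, lvl 1).
Iteration 2: rows with manager_id in {6} -> Vera (id 10, lvl 2).
Iteration 3: rows with manager_id in {10} -> Omar (id 12, lvl 3).
Iteration 4: no rows with manager_id in {12}; recursion stops.
SUM(lvl) = 0 + 1 + 2 + 3 = 6.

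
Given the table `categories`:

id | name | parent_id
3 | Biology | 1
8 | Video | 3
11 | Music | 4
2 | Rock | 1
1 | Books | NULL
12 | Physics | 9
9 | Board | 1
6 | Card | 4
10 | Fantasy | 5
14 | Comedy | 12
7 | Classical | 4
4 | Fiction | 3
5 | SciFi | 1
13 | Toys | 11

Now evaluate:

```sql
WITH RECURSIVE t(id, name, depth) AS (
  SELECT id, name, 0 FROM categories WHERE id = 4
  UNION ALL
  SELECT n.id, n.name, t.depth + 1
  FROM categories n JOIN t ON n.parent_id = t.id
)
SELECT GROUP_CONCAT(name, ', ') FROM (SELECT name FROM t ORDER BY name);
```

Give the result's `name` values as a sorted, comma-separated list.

Card, Classical, Fiction, Music, Toys

Base: id=4 (Fiction) at depth 0.
Iteration 1: rows with parent_id in {4} -> Card (id 6, depth 1), Classical (id 7, depth 1), Music (id 11, depth 1).
Iteration 2: rows with parent_id in {6,7,11} -> Toys (id 13, depth 2).
Iteration 3: no rows with parent_id in {13}; recursion stops.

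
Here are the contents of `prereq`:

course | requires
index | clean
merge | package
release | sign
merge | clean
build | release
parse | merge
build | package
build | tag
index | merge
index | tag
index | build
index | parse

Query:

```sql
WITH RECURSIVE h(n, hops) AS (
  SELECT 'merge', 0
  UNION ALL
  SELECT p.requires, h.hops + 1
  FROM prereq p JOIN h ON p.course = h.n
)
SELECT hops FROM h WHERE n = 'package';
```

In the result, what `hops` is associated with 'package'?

Base: (merge, hops=0).
Iteration 1: edges from {merge} -> (clean, hops=1), (package, hops=1).
Iteration 2: no outgoing edges from {clean,package}; recursion stops.

1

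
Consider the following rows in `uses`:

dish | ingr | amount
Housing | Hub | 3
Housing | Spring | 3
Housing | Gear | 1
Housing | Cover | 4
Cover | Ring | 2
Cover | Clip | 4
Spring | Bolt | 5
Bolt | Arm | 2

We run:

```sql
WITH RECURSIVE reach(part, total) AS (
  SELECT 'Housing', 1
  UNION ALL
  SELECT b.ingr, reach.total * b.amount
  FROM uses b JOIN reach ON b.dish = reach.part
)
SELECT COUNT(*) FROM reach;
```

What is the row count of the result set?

9

Base: (Housing, total=1).
Iteration 1: components of {Housing} -> Cover = 1*4 = 4, Gear = 1*1 = 1, Hub = 1*3 = 3, Spring = 1*3 = 3.
Iteration 2: components of {Cover,Gear,Hub,Spring} -> Bolt = 3*5 = 15, Clip = 4*4 = 16, Ring = 4*2 = 8.
Iteration 3: components of {Bolt,Clip,Ring} -> Arm = 15*2 = 30.
Iteration 4: no further components; recursion stops.
Total rows emitted: 9.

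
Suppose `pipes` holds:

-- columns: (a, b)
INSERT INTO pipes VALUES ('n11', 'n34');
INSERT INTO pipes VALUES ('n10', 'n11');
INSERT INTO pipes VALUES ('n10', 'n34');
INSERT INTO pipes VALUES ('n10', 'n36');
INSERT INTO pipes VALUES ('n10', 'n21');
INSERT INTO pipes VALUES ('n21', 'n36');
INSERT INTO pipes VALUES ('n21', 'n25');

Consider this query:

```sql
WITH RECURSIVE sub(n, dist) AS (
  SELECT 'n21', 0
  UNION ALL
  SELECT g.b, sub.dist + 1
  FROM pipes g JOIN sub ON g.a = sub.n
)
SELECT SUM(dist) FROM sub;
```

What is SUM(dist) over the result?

Base: (n21, dist=0).
Iteration 1: edges from {n21} -> (n25, dist=1), (n36, dist=1).
Iteration 2: no outgoing edges from {n25,n36}; recursion stops.
SUM(dist) = 0 + 1 + 1 = 2.

2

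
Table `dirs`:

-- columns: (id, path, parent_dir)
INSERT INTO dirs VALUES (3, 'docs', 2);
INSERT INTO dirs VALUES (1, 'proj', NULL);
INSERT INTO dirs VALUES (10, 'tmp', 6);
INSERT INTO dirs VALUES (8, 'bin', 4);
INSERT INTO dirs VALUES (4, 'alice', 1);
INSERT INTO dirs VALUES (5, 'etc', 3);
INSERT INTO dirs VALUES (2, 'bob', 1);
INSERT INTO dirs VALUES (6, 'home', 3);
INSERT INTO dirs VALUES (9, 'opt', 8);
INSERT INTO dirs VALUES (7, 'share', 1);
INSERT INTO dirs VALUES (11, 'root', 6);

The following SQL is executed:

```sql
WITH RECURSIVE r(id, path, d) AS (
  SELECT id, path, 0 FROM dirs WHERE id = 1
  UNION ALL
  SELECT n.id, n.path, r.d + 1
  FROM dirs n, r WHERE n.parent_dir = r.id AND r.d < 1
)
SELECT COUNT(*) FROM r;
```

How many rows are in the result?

4

Base: id=1 (proj) at d 0.
Iteration 1: rows with parent_dir in {1} -> bob (id 2, d 1), alice (id 4, d 1), share (id 7, d 1).
Iteration 2: d < 1 fails for all current rows; recursion stops.
Total rows emitted: 4.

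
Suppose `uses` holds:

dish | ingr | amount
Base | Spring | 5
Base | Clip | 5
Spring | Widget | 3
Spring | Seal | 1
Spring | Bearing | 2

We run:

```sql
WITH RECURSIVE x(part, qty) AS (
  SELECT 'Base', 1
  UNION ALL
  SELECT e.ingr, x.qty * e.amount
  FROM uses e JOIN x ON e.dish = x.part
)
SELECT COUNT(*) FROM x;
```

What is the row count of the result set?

6

Base: (Base, qty=1).
Iteration 1: components of {Base} -> Clip = 1*5 = 5, Spring = 1*5 = 5.
Iteration 2: components of {Clip,Spring} -> Bearing = 5*2 = 10, Seal = 5*1 = 5, Widget = 5*3 = 15.
Iteration 3: no further components; recursion stops.
Total rows emitted: 6.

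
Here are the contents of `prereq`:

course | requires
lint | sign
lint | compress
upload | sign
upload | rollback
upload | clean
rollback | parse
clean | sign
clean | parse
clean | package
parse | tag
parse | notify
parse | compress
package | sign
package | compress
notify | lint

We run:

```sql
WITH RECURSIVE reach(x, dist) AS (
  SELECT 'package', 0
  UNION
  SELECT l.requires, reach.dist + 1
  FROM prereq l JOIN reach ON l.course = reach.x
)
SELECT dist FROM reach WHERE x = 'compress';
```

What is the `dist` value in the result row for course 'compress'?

1

Base: (package, dist=0).
Iteration 1: edges from {package} -> (compress, dist=1), (sign, dist=1).
Iteration 2: no outgoing edges from {compress,sign}; recursion stops.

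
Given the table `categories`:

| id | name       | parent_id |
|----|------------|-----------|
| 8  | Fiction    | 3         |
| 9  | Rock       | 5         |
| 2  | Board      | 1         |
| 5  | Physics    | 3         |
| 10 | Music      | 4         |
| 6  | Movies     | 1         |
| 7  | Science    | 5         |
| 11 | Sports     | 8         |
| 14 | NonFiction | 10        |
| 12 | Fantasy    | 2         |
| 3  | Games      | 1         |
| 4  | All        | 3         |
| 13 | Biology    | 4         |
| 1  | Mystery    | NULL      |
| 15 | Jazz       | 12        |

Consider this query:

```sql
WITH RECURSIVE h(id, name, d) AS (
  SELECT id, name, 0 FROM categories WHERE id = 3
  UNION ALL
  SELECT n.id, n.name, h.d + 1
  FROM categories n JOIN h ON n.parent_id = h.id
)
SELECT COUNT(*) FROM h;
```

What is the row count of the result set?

10

Base: id=3 (Games) at d 0.
Iteration 1: rows with parent_id in {3} -> All (id 4, d 1), Physics (id 5, d 1), Fiction (id 8, d 1).
Iteration 2: rows with parent_id in {4,5,8} -> Science (id 7, d 2), Rock (id 9, d 2), Music (id 10, d 2), Sports (id 11, d 2), Biology (id 13, d 2).
Iteration 3: rows with parent_id in {7,9,10,11,13} -> NonFiction (id 14, d 3).
Iteration 4: no rows with parent_id in {14}; recursion stops.
Total rows emitted: 10.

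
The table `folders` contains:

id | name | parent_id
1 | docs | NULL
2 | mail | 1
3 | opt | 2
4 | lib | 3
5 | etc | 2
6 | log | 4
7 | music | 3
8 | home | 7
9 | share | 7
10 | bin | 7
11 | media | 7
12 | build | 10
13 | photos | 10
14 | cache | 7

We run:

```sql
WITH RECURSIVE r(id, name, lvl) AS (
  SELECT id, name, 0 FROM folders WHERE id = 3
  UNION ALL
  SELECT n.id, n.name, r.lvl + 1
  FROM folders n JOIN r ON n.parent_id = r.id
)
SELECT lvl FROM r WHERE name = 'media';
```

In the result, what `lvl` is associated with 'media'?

2

Base: id=3 (opt) at lvl 0.
Iteration 1: rows with parent_id in {3} -> lib (id 4, lvl 1), music (id 7, lvl 1).
Iteration 2: rows with parent_id in {4,7} -> log (id 6, lvl 2), home (id 8, lvl 2), share (id 9, lvl 2), bin (id 10, lvl 2), media (id 11, lvl 2), cache (id 14, lvl 2).
Iteration 3: rows with parent_id in {6,8,9,10,11,14} -> build (id 12, lvl 3), photos (id 13, lvl 3).
Iteration 4: no rows with parent_id in {12,13}; recursion stops.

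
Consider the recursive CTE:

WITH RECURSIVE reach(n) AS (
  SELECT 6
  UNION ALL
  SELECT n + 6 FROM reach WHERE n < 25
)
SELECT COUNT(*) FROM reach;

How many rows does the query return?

Base: n=6.
Iteration 1: 6 < 25 holds -> n = 6 + 6 = 12.
Iteration 2: 12 < 25 holds -> n = 12 + 6 = 18.
Iteration 3: 18 < 25 holds -> n = 18 + 6 = 24.
Iteration 4: 24 < 25 holds -> n = 24 + 6 = 30.
Iteration 5: 30 < 25 fails; recursion stops.
Total rows emitted: 5.

5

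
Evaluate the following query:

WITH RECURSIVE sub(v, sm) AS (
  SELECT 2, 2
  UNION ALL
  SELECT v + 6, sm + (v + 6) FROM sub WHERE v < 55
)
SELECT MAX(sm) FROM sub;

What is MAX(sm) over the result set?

Base: v=2, sm=2.
Iteration 1: 2 < 55 holds -> v = 2 + 6 = 8, sm = 2 + 8 = 10.
Iteration 2: 8 < 55 holds -> v = 8 + 6 = 14, sm = 10 + 14 = 24.
Iteration 3: 14 < 55 holds -> v = 14 + 6 = 20, sm = 24 + 20 = 44.
Iteration 4: 20 < 55 holds -> v = 20 + 6 = 26, sm = 44 + 26 = 70.
Iteration 5: 26 < 55 holds -> v = 26 + 6 = 32, sm = 70 + 32 = 102.
Iteration 6: 32 < 55 holds -> v = 32 + 6 = 38, sm = 102 + 38 = 140.
Iteration 7: 38 < 55 holds -> v = 38 + 6 = 44, sm = 140 + 44 = 184.
Iteration 8: 44 < 55 holds -> v = 44 + 6 = 50, sm = 184 + 50 = 234.
Iteration 9: 50 < 55 holds -> v = 50 + 6 = 56, sm = 234 + 56 = 290.
Iteration 10: 56 < 55 fails; recursion stops.
sm values: 2, 10, 24, 44, 70, 102, 140, 184, 234, 290; the maximum is 290.

290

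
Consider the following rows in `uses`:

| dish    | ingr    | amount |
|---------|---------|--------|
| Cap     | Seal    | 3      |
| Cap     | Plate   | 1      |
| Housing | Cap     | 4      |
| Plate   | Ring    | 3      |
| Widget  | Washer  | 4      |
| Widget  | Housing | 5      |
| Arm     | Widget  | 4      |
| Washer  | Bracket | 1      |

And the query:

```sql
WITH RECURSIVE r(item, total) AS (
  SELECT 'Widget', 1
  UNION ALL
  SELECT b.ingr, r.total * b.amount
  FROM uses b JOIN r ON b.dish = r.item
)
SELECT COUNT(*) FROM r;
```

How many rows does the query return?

8

Base: (Widget, total=1).
Iteration 1: components of {Widget} -> Housing = 1*5 = 5, Washer = 1*4 = 4.
Iteration 2: components of {Housing,Washer} -> Bracket = 4*1 = 4, Cap = 5*4 = 20.
Iteration 3: components of {Bracket,Cap} -> Plate = 20*1 = 20, Seal = 20*3 = 60.
Iteration 4: components of {Plate,Seal} -> Ring = 20*3 = 60.
Iteration 5: no further components; recursion stops.
Total rows emitted: 8.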